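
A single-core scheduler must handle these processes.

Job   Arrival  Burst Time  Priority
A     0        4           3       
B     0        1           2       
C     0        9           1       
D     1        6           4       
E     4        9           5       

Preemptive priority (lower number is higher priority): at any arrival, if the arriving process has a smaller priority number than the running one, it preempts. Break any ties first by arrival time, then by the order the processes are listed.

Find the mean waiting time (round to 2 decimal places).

Gantt: | C 0-9 | B 9-10 | A 10-14 | D 14-20 | E 20-29 |
Completion: A=14  B=10  C=9  D=20  E=29
Turnaround (C−A): A=14  B=10  C=9  D=19  E=25
Waiting times: A=10, B=9, C=0, D=13, E=16
Average waiting = (10+9+0+13+16) / 5 = 48/5 = 9.60

9.60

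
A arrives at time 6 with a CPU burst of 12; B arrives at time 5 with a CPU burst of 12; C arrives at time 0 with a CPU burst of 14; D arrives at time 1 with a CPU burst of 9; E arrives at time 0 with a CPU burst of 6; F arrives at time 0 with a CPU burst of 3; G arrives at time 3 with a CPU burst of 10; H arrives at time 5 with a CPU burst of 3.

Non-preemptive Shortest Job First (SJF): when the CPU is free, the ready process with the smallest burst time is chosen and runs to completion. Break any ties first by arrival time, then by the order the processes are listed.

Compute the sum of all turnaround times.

Timeline: | F 0-3 | E 3-9 | H 9-12 | D 12-21 | G 21-31 | B 31-43 | A 43-55 | C 55-69 |
Completion: A=55  B=43  C=69  D=21  E=9  F=3  G=31  H=12
Turnaround (C−A): A=49  B=38  C=69  D=20  E=9  F=3  G=28  H=7
Turnaround = completion − arrival: A=49, B=38, C=69, D=20, E=9, F=3, G=28, H=7
Total turnaround = 49 + 38 + 69 + 20 + 9 + 3 + 28 + 7 = 223

223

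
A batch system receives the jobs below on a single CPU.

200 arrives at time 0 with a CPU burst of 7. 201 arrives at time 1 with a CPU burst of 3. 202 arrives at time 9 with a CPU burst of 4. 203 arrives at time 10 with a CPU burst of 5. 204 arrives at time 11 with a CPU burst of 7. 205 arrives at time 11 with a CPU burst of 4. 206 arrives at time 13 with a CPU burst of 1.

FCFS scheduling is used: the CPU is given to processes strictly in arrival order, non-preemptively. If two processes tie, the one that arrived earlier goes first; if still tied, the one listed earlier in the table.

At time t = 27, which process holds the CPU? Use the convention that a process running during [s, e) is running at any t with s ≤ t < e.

Schedule: | 200 0-7 | 201 7-10 | 202 10-14 | 203 14-19 | 204 19-26 | 205 26-30 | 206 30-31 |
Completion: 200=7  201=10  202=14  203=19  204=26  205=30  206=31

205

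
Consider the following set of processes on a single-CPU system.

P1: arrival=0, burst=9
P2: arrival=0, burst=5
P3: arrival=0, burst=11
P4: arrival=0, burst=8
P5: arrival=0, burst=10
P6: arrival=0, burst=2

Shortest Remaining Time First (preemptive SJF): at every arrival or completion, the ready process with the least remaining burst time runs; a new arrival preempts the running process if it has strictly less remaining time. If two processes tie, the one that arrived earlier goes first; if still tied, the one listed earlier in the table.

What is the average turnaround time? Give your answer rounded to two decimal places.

Gantt: | P6 0-2 | P2 2-7 | P4 7-15 | P1 15-24 | P5 24-34 | P3 34-45 |
Completion: P1=24  P2=7  P3=45  P4=15  P5=34  P6=2
Turnaround times: P1=24, P2=7, P3=45, P4=15, P5=34, P6=2
Average turnaround = (24+7+45+15+34+2) / 6 = 127/6 = 21.17

21.17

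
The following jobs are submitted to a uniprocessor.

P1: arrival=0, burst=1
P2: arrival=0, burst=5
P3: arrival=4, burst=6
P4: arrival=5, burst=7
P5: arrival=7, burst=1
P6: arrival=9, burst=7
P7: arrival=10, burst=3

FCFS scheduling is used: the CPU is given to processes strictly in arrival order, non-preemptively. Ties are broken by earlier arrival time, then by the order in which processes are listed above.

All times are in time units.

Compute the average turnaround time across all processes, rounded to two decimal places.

11.43

Timeline: | P1 0-1 | P2 1-6 | P3 6-12 | P4 12-19 | P5 19-20 | P6 20-27 | P7 27-30 |
Completion: P1=1  P2=6  P3=12  P4=19  P5=20  P6=27  P7=30
Turnaround times: P1=1, P2=6, P3=8, P4=14, P5=13, P6=18, P7=20
Average turnaround = (1+6+8+14+13+18+20) / 7 = 80/7 = 11.43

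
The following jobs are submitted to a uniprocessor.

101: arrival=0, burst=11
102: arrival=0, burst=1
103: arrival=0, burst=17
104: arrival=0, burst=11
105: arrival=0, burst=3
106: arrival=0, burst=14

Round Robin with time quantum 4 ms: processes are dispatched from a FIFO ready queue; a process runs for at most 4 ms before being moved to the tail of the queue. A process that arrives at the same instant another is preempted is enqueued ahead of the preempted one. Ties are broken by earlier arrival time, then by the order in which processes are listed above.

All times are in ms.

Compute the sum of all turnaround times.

219

Schedule: | 101 0-4 | 102 4-5 | 103 5-9 | 104 9-13 | 105 13-16 | 106 16-20 | 101 20-24 | 103 24-28 | 104 28-32 | 106 32-36 | 101 36-39 | 103 39-43 | 104 43-46 | 106 46-50 | 103 50-54 | 106 54-56 | 103 56-57 |
Completion: 101=39  102=5  103=57  104=46  105=16  106=56
Turnaround (C−A): 101=39  102=5  103=57  104=46  105=16  106=56
Turnaround = completion − arrival: 101=39, 102=5, 103=57, 104=46, 105=16, 106=56
Total turnaround = 39 + 5 + 57 + 46 + 16 + 56 = 219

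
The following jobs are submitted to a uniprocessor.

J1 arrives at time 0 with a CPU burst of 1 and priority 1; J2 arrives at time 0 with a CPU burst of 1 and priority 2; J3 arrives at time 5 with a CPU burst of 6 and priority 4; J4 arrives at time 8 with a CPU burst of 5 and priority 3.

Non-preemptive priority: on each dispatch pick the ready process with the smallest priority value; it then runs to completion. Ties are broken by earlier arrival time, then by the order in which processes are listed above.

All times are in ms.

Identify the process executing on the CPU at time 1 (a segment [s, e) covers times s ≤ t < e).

Schedule: | J1 0-1 | J2 1-2 | idle 2-5 | J3 5-11 | J4 11-16 |
Completion: J1=1  J2=2  J3=11  J4=16

J2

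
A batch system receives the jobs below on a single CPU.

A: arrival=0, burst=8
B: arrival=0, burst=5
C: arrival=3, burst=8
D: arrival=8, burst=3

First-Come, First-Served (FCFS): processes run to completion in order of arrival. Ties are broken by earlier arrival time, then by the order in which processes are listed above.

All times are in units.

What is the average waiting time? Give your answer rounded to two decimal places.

Timeline: | A 0-8 | B 8-13 | C 13-21 | D 21-24 |
Completion: A=8  B=13  C=21  D=24
Turnaround (C−A): A=8  B=13  C=18  D=16
Waiting times: A=0, B=8, C=10, D=13
Average waiting = (0+8+10+13) / 4 = 31/4 = 7.75

7.75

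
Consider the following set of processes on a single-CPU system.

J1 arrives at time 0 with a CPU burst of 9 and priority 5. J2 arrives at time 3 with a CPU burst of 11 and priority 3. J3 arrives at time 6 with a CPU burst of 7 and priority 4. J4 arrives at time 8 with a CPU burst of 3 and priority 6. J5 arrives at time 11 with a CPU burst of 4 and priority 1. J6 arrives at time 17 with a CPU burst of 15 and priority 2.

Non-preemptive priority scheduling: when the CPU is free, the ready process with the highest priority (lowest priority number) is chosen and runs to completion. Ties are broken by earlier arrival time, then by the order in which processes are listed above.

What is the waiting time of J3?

33

Timeline: | J1 0-9 | J2 9-20 | J5 20-24 | J6 24-39 | J3 39-46 | J4 46-49 |
Completion: J1=9  J2=20  J3=46  J4=49  J5=24  J6=39
Turnaround (C−A): J1=9  J2=17  J3=40  J4=41  J5=13  J6=22
Waiting(J3) = turnaround − burst = 40 − 7 = 33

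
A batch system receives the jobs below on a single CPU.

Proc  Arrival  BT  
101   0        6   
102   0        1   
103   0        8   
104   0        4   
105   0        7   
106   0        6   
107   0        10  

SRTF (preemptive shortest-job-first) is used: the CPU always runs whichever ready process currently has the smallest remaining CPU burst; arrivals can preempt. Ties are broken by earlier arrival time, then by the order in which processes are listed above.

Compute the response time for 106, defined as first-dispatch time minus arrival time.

Gantt: | 102 0-1 | 104 1-5 | 101 5-11 | 106 11-17 | 105 17-24 | 103 24-32 | 107 32-42 |
Completion: 101=11  102=1  103=32  104=5  105=24  106=17  107=42
Response(106) = first start − arrival = 11 − 0 = 11

11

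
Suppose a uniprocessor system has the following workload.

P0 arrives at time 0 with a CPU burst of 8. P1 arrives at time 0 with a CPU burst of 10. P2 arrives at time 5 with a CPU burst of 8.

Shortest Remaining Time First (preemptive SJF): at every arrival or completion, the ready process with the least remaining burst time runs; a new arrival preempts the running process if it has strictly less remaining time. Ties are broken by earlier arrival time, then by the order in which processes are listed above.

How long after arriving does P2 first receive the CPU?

Schedule: | P0 0-8 | P2 8-16 | P1 16-26 |
Completion: P0=8  P1=26  P2=16
Turnaround (C−A): P0=8  P1=26  P2=11
Response(P2) = first start − arrival = 8 − 5 = 3

3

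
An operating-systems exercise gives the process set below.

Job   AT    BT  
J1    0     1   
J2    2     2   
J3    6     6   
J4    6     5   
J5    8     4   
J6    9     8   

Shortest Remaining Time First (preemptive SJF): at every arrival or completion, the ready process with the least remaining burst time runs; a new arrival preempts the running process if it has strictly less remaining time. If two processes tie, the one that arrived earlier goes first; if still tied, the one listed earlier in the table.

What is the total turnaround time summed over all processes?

50

Schedule: | J1 0-1 | idle 1-2 | J2 2-4 | idle 4-6 | J4 6-11 | J5 11-15 | J3 15-21 | J6 21-29 |
Completion: J1=1  J2=4  J3=21  J4=11  J5=15  J6=29
Turnaround = completion − arrival: J1=1, J2=2, J3=15, J4=5, J5=7, J6=20
Total turnaround = 1 + 2 + 15 + 5 + 7 + 20 = 50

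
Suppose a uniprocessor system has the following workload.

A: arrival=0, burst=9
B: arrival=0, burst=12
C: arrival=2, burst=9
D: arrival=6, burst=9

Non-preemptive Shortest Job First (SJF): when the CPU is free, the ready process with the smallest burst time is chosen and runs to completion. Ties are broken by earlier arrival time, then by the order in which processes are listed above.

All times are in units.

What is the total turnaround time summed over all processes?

85

Gantt: | A 0-9 | C 9-18 | D 18-27 | B 27-39 |
Completion: A=9  B=39  C=18  D=27
Turnaround (C−A): A=9  B=39  C=16  D=21
Turnaround = completion − arrival: A=9, B=39, C=16, D=21
Total turnaround = 9 + 39 + 16 + 21 = 85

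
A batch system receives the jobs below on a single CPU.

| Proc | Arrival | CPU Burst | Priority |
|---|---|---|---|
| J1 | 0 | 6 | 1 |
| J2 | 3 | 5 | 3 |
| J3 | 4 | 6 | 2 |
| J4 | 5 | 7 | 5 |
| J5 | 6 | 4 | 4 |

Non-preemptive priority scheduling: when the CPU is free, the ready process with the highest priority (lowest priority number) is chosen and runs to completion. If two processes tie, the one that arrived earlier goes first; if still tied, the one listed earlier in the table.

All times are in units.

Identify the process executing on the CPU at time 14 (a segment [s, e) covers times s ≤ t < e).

J2

Schedule: | J1 0-6 | J3 6-12 | J2 12-17 | J5 17-21 | J4 21-28 |
Completion: J1=6  J2=17  J3=12  J4=28  J5=21
Turnaround (C−A): J1=6  J2=14  J3=8  J4=23  J5=15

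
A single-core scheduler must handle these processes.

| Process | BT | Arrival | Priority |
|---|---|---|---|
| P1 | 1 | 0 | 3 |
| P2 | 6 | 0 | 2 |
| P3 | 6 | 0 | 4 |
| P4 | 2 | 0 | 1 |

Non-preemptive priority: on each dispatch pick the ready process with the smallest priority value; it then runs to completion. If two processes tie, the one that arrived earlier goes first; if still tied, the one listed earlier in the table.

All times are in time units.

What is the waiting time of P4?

Gantt: | P4 0-2 | P2 2-8 | P1 8-9 | P3 9-15 |
Completion: P1=9  P2=8  P3=15  P4=2
Turnaround (C−A): P1=9  P2=8  P3=15  P4=2
Waiting(P4) = turnaround − burst = 2 − 2 = 0

0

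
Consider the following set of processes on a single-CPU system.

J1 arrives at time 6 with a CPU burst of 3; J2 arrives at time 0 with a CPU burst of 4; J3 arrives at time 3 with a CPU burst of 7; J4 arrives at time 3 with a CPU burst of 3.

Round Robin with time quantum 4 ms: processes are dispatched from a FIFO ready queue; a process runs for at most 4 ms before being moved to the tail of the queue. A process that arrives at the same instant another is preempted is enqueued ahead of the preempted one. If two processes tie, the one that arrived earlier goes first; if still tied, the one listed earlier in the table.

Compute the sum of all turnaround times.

34

Gantt: | J2 0-4 | J3 4-8 | J4 8-11 | J1 11-14 | J3 14-17 |
Completion: J1=14  J2=4  J3=17  J4=11
Turnaround (C−A): J1=8  J2=4  J3=14  J4=8
Turnaround = completion − arrival: J1=8, J2=4, J3=14, J4=8
Total turnaround = 8 + 4 + 14 + 8 = 34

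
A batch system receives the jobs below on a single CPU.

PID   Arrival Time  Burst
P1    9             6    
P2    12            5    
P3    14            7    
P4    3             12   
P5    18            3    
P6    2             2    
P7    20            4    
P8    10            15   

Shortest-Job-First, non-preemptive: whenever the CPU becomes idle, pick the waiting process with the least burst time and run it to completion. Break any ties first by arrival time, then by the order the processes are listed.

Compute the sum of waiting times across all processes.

82

Schedule: | idle 0-2 | P6 2-4 | P4 4-16 | P2 16-21 | P5 21-24 | P7 24-28 | P1 28-34 | P3 34-41 | P8 41-56 |
Completion: P1=34  P2=21  P3=41  P4=16  P5=24  P6=4  P7=28  P8=56
Turnaround (C−A): P1=25  P2=9  P3=27  P4=13  P5=6  P6=2  P7=8  P8=46
Waiting = turnaround − burst: P1=19, P2=4, P3=20, P4=1, P5=3, P6=0, P7=4, P8=31
Total waiting = 19 + 4 + 20 + 1 + 3 + 0 + 4 + 31 = 82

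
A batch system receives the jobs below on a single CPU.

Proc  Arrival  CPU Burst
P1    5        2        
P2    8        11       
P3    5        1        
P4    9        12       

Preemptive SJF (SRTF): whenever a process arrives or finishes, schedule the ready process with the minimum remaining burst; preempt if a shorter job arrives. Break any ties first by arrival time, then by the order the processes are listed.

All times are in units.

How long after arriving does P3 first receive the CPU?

0

Schedule: | idle 0-5 | P3 5-6 | P1 6-8 | P2 8-19 | P4 19-31 |
Completion: P1=8  P2=19  P3=6  P4=31
Response(P3) = first start − arrival = 5 − 5 = 0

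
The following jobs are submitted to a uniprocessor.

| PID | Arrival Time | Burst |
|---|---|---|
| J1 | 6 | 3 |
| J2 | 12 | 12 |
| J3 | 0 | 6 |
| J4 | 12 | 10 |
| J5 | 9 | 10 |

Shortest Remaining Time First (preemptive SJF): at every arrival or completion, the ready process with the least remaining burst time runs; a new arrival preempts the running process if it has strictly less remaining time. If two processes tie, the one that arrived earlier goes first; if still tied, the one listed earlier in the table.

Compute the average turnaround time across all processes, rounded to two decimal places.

Schedule: | J3 0-6 | J1 6-9 | J5 9-19 | J4 19-29 | J2 29-41 |
Completion: J1=9  J2=41  J3=6  J4=29  J5=19
Turnaround (C−A): J1=3  J2=29  J3=6  J4=17  J5=10
Turnaround times: J1=3, J2=29, J3=6, J4=17, J5=10
Average turnaround = (3+29+6+17+10) / 5 = 65/5 = 13.00

13.00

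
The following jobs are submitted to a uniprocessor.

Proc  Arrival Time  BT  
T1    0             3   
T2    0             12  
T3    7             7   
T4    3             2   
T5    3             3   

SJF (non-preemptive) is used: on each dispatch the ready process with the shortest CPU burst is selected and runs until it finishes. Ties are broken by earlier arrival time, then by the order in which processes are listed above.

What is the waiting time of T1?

0

Timeline: | T1 0-3 | T4 3-5 | T5 5-8 | T3 8-15 | T2 15-27 |
Completion: T1=3  T2=27  T3=15  T4=5  T5=8
Turnaround (C−A): T1=3  T2=27  T3=8  T4=2  T5=5
Waiting(T1) = turnaround − burst = 3 − 3 = 0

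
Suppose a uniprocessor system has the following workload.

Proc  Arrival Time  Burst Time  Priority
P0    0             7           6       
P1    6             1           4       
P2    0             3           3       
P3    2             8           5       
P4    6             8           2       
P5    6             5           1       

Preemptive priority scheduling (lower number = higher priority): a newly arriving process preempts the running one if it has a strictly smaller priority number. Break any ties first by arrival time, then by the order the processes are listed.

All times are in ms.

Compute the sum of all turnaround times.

Gantt: | P2 0-3 | P3 3-6 | P5 6-11 | P4 11-19 | P1 19-20 | P3 20-25 | P0 25-32 |
Completion: P0=32  P1=20  P2=3  P3=25  P4=19  P5=11
Turnaround (C−A): P0=32  P1=14  P2=3  P3=23  P4=13  P5=5
Turnaround = completion − arrival: P0=32, P1=14, P2=3, P3=23, P4=13, P5=5
Total turnaround = 32 + 14 + 3 + 23 + 13 + 5 = 90

90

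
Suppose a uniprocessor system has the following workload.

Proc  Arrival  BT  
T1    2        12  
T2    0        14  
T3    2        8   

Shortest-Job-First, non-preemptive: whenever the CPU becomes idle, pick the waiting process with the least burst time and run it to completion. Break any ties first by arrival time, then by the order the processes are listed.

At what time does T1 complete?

34

Schedule: | T2 0-14 | T3 14-22 | T1 22-34 |
Completion: T1=34  T2=14  T3=22
Turnaround (C−A): T1=32  T2=14  T3=20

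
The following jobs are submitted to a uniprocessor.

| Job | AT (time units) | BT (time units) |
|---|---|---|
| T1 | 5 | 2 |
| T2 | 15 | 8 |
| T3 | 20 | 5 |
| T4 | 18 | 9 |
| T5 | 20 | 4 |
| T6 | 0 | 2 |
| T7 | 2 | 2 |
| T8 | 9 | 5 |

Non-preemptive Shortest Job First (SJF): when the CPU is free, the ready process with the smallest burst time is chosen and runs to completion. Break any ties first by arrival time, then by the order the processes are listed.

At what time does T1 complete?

7

Schedule: | T6 0-2 | T7 2-4 | idle 4-5 | T1 5-7 | idle 7-9 | T8 9-14 | idle 14-15 | T2 15-23 | T5 23-27 | T3 27-32 | T4 32-41 |
Completion: T1=7  T2=23  T3=32  T4=41  T5=27  T6=2  T7=4  T8=14
Turnaround (C−A): T1=2  T2=8  T3=12  T4=23  T5=7  T6=2  T7=2  T8=5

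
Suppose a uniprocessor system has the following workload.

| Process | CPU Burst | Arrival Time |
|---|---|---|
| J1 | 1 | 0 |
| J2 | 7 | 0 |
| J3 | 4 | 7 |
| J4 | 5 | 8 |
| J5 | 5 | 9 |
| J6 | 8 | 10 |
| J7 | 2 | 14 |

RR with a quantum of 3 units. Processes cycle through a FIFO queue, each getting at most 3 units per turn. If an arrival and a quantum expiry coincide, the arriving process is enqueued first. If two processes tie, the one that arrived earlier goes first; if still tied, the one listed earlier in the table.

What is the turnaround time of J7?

9

Timeline: | J1 0-1 | J2 1-7 | J3 7-10 | J2 10-11 | J4 11-14 | J5 14-17 | J6 17-20 | J3 20-21 | J7 21-23 | J4 23-25 | J5 25-27 | J6 27-32 |
Completion: J1=1  J2=11  J3=21  J4=25  J5=27  J6=32  J7=23
Turnaround (C−A): J1=1  J2=11  J3=14  J4=17  J5=18  J6=22  J7=9
Turnaround(J7) = completion − arrival = 23 − 14 = 9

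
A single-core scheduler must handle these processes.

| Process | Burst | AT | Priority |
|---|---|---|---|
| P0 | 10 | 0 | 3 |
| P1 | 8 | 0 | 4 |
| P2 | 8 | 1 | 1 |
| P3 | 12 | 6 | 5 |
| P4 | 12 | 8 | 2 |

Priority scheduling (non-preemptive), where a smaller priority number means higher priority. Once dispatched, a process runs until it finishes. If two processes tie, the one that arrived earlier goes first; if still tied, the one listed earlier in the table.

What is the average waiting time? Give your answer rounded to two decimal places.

16.20

Schedule: | P0 0-10 | P2 10-18 | P4 18-30 | P1 30-38 | P3 38-50 |
Completion: P0=10  P1=38  P2=18  P3=50  P4=30
Turnaround (C−A): P0=10  P1=38  P2=17  P3=44  P4=22
Waiting times: P0=0, P1=30, P2=9, P3=32, P4=10
Average waiting = (0+30+9+32+10) / 5 = 81/5 = 16.20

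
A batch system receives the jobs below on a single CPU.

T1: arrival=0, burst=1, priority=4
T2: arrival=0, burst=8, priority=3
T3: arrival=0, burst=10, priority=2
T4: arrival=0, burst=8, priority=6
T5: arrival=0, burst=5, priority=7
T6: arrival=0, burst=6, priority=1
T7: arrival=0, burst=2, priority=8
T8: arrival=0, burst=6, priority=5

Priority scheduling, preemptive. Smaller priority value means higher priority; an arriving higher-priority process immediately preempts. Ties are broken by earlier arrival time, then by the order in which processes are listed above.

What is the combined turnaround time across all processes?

Gantt: | T6 0-6 | T3 6-16 | T2 16-24 | T1 24-25 | T8 25-31 | T4 31-39 | T5 39-44 | T7 44-46 |
Completion: T1=25  T2=24  T3=16  T4=39  T5=44  T6=6  T7=46  T8=31
Turnaround (C−A): T1=25  T2=24  T3=16  T4=39  T5=44  T6=6  T7=46  T8=31
Turnaround = completion − arrival: T1=25, T2=24, T3=16, T4=39, T5=44, T6=6, T7=46, T8=31
Total turnaround = 25 + 24 + 16 + 39 + 44 + 6 + 46 + 31 = 231

231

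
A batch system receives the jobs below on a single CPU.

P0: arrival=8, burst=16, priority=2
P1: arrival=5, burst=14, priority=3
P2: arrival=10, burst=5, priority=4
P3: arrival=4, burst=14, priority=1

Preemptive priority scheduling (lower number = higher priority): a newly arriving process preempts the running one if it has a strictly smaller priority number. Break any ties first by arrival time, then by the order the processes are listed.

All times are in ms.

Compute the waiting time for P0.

10

Gantt: | idle 0-4 | P3 4-18 | P0 18-34 | P1 34-48 | P2 48-53 |
Completion: P0=34  P1=48  P2=53  P3=18
Turnaround (C−A): P0=26  P1=43  P2=43  P3=14
Waiting(P0) = turnaround − burst = 26 − 16 = 10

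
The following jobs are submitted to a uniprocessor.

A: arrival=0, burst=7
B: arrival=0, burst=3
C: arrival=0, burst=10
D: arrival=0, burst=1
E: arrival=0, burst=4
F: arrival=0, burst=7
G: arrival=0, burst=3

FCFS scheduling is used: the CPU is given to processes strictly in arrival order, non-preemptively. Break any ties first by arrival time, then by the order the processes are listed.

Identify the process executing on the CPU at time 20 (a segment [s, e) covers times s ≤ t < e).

Gantt: | A 0-7 | B 7-10 | C 10-20 | D 20-21 | E 21-25 | F 25-32 | G 32-35 |
Completion: A=7  B=10  C=20  D=21  E=25  F=32  G=35

D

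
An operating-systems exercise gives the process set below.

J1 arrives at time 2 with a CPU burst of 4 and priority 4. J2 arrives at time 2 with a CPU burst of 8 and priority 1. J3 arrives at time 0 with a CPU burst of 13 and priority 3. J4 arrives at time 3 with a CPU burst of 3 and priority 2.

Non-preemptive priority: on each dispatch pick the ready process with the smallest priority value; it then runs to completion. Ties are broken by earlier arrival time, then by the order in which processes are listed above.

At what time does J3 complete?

Schedule: | J3 0-13 | J2 13-21 | J4 21-24 | J1 24-28 |
Completion: J1=28  J2=21  J3=13  J4=24
Turnaround (C−A): J1=26  J2=19  J3=13  J4=21

13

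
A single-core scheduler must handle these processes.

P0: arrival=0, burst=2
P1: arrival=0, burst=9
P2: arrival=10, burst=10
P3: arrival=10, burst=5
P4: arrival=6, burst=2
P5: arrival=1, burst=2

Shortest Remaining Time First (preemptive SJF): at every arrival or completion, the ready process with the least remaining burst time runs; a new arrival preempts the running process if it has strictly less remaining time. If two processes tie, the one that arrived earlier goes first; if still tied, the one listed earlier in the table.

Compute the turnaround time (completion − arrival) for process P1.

Schedule: | P0 0-2 | P5 2-4 | P1 4-6 | P4 6-8 | P1 8-15 | P3 15-20 | P2 20-30 |
Completion: P0=2  P1=15  P2=30  P3=20  P4=8  P5=4
Turnaround (C−A): P0=2  P1=15  P2=20  P3=10  P4=2  P5=3
Turnaround(P1) = completion − arrival = 15 − 0 = 15

15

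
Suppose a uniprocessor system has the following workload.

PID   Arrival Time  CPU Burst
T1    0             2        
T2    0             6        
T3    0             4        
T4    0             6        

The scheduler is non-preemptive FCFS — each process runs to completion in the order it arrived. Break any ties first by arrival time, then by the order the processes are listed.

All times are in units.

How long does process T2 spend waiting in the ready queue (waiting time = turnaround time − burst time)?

2

Timeline: | T1 0-2 | T2 2-8 | T3 8-12 | T4 12-18 |
Completion: T1=2  T2=8  T3=12  T4=18
Turnaround (C−A): T1=2  T2=8  T3=12  T4=18
Waiting(T2) = turnaround − burst = 8 − 6 = 2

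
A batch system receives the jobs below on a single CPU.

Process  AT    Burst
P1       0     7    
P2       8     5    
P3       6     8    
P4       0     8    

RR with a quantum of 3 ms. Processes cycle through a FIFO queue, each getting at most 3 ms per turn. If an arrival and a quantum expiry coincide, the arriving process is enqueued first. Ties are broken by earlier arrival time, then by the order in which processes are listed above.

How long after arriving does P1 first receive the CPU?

0

Gantt: | P1 0-3 | P4 3-6 | P1 6-9 | P3 9-12 | P4 12-15 | P2 15-18 | P1 18-19 | P3 19-22 | P4 22-24 | P2 24-26 | P3 26-28 |
Completion: P1=19  P2=26  P3=28  P4=24
Response(P1) = first start − arrival = 0 − 0 = 0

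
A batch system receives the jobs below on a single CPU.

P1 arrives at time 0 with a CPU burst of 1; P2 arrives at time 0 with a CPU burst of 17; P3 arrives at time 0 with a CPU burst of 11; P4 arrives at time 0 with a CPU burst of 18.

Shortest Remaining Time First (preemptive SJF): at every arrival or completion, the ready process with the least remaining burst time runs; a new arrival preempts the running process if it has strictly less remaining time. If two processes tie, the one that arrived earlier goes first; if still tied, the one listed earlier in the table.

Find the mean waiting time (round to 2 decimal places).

10.50

Schedule: | P1 0-1 | P3 1-12 | P2 12-29 | P4 29-47 |
Completion: P1=1  P2=29  P3=12  P4=47
Turnaround (C−A): P1=1  P2=29  P3=12  P4=47
Waiting times: P1=0, P2=12, P3=1, P4=29
Average waiting = (0+12+1+29) / 4 = 42/4 = 10.50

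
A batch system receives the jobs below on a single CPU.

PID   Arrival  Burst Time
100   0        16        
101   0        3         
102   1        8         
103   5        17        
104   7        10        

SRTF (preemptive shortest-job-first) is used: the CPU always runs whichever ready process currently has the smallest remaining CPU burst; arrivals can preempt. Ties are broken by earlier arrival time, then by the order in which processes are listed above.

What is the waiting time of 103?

Gantt: | 101 0-3 | 102 3-11 | 104 11-21 | 100 21-37 | 103 37-54 |
Completion: 100=37  101=3  102=11  103=54  104=21
Turnaround (C−A): 100=37  101=3  102=10  103=49  104=14
Waiting(103) = turnaround − burst = 49 − 17 = 32

32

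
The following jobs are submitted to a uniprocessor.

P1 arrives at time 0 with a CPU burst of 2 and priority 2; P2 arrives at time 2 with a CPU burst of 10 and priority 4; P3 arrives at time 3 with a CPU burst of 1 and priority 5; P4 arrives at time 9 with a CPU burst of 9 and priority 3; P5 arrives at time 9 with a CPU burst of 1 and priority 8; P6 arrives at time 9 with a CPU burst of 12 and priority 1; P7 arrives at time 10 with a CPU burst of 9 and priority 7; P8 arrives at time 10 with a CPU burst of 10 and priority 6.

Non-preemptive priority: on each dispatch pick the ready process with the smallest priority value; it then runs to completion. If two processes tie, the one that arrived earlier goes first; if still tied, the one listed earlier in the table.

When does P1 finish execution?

Gantt: | P1 0-2 | P2 2-12 | P6 12-24 | P4 24-33 | P3 33-34 | P8 34-44 | P7 44-53 | P5 53-54 |
Completion: P1=2  P2=12  P3=34  P4=33  P5=54  P6=24  P7=53  P8=44

2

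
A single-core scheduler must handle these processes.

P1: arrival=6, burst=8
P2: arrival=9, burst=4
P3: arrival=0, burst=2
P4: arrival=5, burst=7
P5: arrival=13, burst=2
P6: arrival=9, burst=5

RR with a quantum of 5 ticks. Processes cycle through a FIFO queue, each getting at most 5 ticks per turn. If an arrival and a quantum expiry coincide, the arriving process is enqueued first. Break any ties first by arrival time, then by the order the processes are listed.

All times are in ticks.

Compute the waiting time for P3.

Timeline: | P3 0-2 | idle 2-5 | P4 5-10 | P1 10-15 | P2 15-19 | P6 19-24 | P4 24-26 | P5 26-28 | P1 28-31 |
Completion: P1=31  P2=19  P3=2  P4=26  P5=28  P6=24
Turnaround (C−A): P1=25  P2=10  P3=2  P4=21  P5=15  P6=15
Waiting(P3) = turnaround − burst = 2 − 2 = 0

0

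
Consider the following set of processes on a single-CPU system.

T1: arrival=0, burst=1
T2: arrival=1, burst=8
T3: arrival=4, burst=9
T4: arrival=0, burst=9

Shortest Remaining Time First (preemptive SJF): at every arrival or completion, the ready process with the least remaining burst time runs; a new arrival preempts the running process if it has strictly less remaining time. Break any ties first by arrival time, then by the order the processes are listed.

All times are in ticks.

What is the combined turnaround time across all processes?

Timeline: | T1 0-1 | T2 1-9 | T4 9-18 | T3 18-27 |
Completion: T1=1  T2=9  T3=27  T4=18
Turnaround = completion − arrival: T1=1, T2=8, T3=23, T4=18
Total turnaround = 1 + 8 + 23 + 18 = 50

50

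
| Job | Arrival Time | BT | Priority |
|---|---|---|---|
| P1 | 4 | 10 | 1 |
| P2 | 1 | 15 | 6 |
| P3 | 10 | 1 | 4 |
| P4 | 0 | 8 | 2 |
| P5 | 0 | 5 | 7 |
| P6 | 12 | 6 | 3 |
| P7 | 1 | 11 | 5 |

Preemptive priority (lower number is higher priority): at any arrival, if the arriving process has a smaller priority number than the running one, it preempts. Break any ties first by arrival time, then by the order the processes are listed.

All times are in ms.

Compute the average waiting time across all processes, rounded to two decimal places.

20.00

Timeline: | P4 0-4 | P1 4-14 | P4 14-18 | P6 18-24 | P3 24-25 | P7 25-36 | P2 36-51 | P5 51-56 |
Completion: P1=14  P2=51  P3=25  P4=18  P5=56  P6=24  P7=36
Waiting times: P1=0, P2=35, P3=14, P4=10, P5=51, P6=6, P7=24
Average waiting = (0+35+14+10+51+6+24) / 7 = 140/7 = 20.00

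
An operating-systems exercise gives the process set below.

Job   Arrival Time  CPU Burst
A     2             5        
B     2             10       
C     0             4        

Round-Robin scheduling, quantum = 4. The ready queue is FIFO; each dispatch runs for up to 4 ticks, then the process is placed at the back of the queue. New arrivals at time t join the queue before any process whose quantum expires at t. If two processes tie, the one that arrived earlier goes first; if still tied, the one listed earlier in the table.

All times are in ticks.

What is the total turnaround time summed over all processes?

Timeline: | C 0-4 | A 4-8 | B 8-12 | A 12-13 | B 13-19 |
Completion: A=13  B=19  C=4
Turnaround (C−A): A=11  B=17  C=4
Turnaround = completion − arrival: A=11, B=17, C=4
Total turnaround = 11 + 17 + 4 = 32

32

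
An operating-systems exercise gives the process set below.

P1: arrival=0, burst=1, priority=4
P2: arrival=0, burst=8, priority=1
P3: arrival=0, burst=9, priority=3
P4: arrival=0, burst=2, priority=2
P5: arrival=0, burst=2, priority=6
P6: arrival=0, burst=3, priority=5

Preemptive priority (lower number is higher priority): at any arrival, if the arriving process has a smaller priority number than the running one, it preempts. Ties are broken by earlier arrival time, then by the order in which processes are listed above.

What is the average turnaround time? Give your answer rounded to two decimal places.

Gantt: | P2 0-8 | P4 8-10 | P3 10-19 | P1 19-20 | P6 20-23 | P5 23-25 |
Completion: P1=20  P2=8  P3=19  P4=10  P5=25  P6=23
Turnaround (C−A): P1=20  P2=8  P3=19  P4=10  P5=25  P6=23
Turnaround times: P1=20, P2=8, P3=19, P4=10, P5=25, P6=23
Average turnaround = (20+8+19+10+25+23) / 6 = 105/6 = 17.50

17.50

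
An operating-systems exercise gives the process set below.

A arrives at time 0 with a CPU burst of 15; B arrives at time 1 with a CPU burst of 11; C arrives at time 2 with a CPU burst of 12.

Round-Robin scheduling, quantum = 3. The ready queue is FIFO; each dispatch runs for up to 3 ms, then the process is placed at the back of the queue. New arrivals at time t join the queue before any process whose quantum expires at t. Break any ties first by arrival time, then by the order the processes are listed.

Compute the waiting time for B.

20

Gantt: | A 0-3 | B 3-6 | C 6-9 | A 9-12 | B 12-15 | C 15-18 | A 18-21 | B 21-24 | C 24-27 | A 27-30 | B 30-32 | C 32-35 | A 35-38 |
Completion: A=38  B=32  C=35
Turnaround (C−A): A=38  B=31  C=33
Waiting(B) = turnaround − burst = 31 − 11 = 20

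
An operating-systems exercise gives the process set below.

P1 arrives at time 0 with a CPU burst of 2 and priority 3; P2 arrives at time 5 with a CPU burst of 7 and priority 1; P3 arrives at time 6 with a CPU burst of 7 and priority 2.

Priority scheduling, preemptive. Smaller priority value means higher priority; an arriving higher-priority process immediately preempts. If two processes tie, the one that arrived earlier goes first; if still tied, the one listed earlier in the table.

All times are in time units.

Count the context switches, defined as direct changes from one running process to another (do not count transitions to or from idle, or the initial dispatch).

Timeline: | P1 0-2 | idle 2-5 | P2 5-12 | P3 12-19 |
Completion: P1=2  P2=12  P3=19

1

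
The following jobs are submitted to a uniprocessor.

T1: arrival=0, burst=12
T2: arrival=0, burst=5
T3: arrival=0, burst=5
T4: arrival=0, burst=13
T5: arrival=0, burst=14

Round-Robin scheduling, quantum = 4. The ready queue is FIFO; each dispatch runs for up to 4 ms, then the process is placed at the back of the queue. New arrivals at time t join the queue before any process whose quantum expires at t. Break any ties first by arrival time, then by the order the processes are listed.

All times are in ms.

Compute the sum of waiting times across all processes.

Schedule: | T1 0-4 | T2 4-8 | T3 8-12 | T4 12-16 | T5 16-20 | T1 20-24 | T2 24-25 | T3 25-26 | T4 26-30 | T5 30-34 | T1 34-38 | T4 38-42 | T5 42-46 | T4 46-47 | T5 47-49 |
Completion: T1=38  T2=25  T3=26  T4=47  T5=49
Waiting = turnaround − burst: T1=26, T2=20, T3=21, T4=34, T5=35
Total waiting = 26 + 20 + 21 + 34 + 35 = 136

136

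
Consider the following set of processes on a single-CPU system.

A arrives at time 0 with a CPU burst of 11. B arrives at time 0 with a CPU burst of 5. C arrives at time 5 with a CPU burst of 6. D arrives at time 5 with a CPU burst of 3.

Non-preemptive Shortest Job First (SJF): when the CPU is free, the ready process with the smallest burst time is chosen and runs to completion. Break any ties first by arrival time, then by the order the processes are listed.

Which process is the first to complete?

Timeline: | B 0-5 | D 5-8 | C 8-14 | A 14-25 |
Completion: A=25  B=5  C=14  D=8
Turnaround (C−A): A=25  B=5  C=9  D=3
Finish order: B → D → C → A

B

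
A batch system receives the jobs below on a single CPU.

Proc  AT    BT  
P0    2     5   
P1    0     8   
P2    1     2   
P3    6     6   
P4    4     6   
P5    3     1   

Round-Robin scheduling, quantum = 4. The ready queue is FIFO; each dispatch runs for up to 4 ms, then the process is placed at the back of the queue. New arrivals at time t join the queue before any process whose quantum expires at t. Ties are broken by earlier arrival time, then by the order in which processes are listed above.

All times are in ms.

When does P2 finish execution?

Schedule: | P1 0-4 | P2 4-6 | P0 6-10 | P5 10-11 | P4 11-15 | P1 15-19 | P3 19-23 | P0 23-24 | P4 24-26 | P3 26-28 |
Completion: P0=24  P1=19  P2=6  P3=28  P4=26  P5=11
Turnaround (C−A): P0=22  P1=19  P2=5  P3=22  P4=22  P5=8

6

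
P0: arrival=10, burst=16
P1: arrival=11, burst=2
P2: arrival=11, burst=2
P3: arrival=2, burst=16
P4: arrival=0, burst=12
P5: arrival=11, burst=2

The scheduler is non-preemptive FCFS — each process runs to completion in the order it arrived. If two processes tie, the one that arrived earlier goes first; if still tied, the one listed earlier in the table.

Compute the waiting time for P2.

35

Gantt: | P4 0-12 | P3 12-28 | P0 28-44 | P1 44-46 | P2 46-48 | P5 48-50 |
Completion: P0=44  P1=46  P2=48  P3=28  P4=12  P5=50
Turnaround (C−A): P0=34  P1=35  P2=37  P3=26  P4=12  P5=39
Waiting(P2) = turnaround − burst = 37 − 2 = 35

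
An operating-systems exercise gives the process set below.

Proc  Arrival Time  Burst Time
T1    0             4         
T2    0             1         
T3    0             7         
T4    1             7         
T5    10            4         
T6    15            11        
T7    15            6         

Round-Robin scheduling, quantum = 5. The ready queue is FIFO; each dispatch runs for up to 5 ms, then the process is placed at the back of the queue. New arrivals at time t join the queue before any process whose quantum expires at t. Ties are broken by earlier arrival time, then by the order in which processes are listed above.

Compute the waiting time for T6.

Gantt: | T1 0-4 | T2 4-5 | T3 5-10 | T4 10-15 | T5 15-19 | T3 19-21 | T6 21-26 | T7 26-31 | T4 31-33 | T6 33-38 | T7 38-39 | T6 39-40 |
Completion: T1=4  T2=5  T3=21  T4=33  T5=19  T6=40  T7=39
Waiting(T6) = turnaround − burst = 25 − 11 = 14

14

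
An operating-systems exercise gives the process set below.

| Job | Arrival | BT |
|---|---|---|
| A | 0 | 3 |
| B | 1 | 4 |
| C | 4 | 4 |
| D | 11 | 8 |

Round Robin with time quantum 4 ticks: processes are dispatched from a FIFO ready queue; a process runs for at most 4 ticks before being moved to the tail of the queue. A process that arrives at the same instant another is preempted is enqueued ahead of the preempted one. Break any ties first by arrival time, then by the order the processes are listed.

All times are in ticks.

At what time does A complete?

Gantt: | A 0-3 | B 3-7 | C 7-11 | D 11-19 |
Completion: A=3  B=7  C=11  D=19

3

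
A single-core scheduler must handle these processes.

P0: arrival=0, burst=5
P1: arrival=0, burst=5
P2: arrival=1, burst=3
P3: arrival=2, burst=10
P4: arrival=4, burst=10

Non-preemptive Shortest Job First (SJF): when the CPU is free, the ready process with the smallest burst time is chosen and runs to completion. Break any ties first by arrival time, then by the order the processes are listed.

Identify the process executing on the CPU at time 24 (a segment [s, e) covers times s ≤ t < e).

Gantt: | P0 0-5 | P2 5-8 | P1 8-13 | P3 13-23 | P4 23-33 |
Completion: P0=5  P1=13  P2=8  P3=23  P4=33
Turnaround (C−A): P0=5  P1=13  P2=7  P3=21  P4=29

P4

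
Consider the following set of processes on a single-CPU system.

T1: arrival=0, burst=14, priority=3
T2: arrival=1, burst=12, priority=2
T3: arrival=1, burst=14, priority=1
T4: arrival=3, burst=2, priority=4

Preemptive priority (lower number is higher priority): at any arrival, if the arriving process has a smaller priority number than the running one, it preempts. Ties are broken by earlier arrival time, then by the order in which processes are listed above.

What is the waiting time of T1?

26

Gantt: | T1 0-1 | T3 1-15 | T2 15-27 | T1 27-40 | T4 40-42 |
Completion: T1=40  T2=27  T3=15  T4=42
Waiting(T1) = turnaround − burst = 40 − 14 = 26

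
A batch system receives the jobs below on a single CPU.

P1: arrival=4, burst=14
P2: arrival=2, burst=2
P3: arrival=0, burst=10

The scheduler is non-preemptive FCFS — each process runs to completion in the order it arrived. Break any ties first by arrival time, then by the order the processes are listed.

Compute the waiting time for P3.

0

Schedule: | P3 0-10 | P2 10-12 | P1 12-26 |
Completion: P1=26  P2=12  P3=10
Turnaround (C−A): P1=22  P2=10  P3=10
Waiting(P3) = turnaround − burst = 10 − 10 = 0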